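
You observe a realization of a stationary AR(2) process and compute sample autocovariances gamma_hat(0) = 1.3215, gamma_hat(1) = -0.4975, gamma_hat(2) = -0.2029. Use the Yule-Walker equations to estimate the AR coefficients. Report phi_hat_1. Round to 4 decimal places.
\hat\phi_{1} = -0.5060

The Yule-Walker equations for an AR(p) process read, in matrix form,
  Gamma_p phi = r_p,   with   (Gamma_p)_{ij} = gamma(|i - j|),
                       (r_p)_i = gamma(i),   i,j = 1..p.
Substitute the sample gammas (Toeplitz matrix and right-hand side of size 2):
  Gamma_p = [[1.3215, -0.4975], [-0.4975, 1.3215]]
  r_p     = [-0.4975, -0.2029]
Written out:
  1.3215 phi_1 - 0.4975 phi_2 = -0.4975
  -0.4975 phi_1 + 1.3215 phi_2 = -0.2029
Solve by Cramer's rule:
  det = gamma(0)^2 - gamma(1)^2 = (1.3215)^2 - (-0.4975)^2 = 1.74636225 - 0.24750625 = 1.498856
  phi_hat_1 = [gamma(1) gamma(0) - gamma(1) gamma(2)] / det = [(-0.4975)(1.3215) - (-0.4975)(-0.2029)] / 1.498856 = -0.758389 / 1.498856 = -0.506
  phi_hat_2 = [gamma(0) gamma(2) - gamma(1)^2] / det = [(1.3215)(-0.2029) - (-0.4975)^2] / 1.498856 = -0.5156386 / 1.498856 = -0.344
So phi_hat = [-0.5060, -0.3440].
Therefore phi_hat_1 = -0.5060.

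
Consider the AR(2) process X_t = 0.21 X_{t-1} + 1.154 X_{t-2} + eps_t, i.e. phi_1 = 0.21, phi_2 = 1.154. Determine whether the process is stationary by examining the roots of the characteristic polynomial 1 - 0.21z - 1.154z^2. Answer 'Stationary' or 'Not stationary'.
\text{Not stationary}

The AR(p) characteristic polynomial is P(z) = 1 - 0.21z - 1.154z^2.
Stationarity requires all roots to lie outside the unit circle, i.e. |z| > 1 for every root.
Set 1 + (-0.21) z + (-1.154) z^2 = 0, i.e. a z^2 + b z + c = 0 with a = -1.154, b = -0.21, c = 1.
Discriminant D = b^2 - 4ac = (-0.21)^2 - 4*(-1.154)*1 = 0.0441 - (-4.616) = 4.6601.
D >= 0, so the roots are real: z = (-b +/- sqrt(D)) / (2a) = (0.21 +/- 2.158726) / (-2.308).
  z_1 = (0.21 + 2.158726) / (-2.308) = -1.0263,   |z_1| = 1.0263.
  z_2 = (0.21 - 2.158726) / (-2.308) = 0.8443,   |z_2| = 0.8443.
Moduli of all roots: 1.0263, 0.8443.
All moduli strictly greater than 1? No.
Verdict: Not stationary.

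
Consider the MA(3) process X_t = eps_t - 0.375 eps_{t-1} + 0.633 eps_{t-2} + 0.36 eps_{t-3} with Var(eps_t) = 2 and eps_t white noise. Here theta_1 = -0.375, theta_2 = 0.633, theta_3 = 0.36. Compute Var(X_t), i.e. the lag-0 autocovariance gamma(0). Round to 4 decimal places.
\gamma(0) = 3.3418

For an MA(q) process X_t = eps_t + sum_i theta_i eps_{t-i} with
Var(eps_t) = sigma^2, the variance is
  gamma(0) = sigma^2 * (1 + sum_i theta_i^2).
  sum_i theta_i^2 = (-0.375)^2 + (0.633)^2 + (0.36)^2 = 0.140625 + 0.400689 + 0.1296 = 0.670914.
  gamma(0) = 2 * (1 + 0.670914) = 2 * 1.670914 = 3.341828, which rounds to 3.3418.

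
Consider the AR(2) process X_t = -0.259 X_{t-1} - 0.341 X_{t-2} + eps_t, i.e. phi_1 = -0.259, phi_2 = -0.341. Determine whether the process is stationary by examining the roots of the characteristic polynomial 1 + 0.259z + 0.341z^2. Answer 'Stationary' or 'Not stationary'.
\text{Stationary}

The AR(p) characteristic polynomial is P(z) = 1 + 0.259z + 0.341z^2.
Stationarity requires all roots to lie outside the unit circle, i.e. |z| > 1 for every root.
Set 1 + (0.259) z + (0.341) z^2 = 0, i.e. a z^2 + b z + c = 0 with a = 0.341, b = 0.259, c = 1.
Discriminant D = b^2 - 4ac = (0.259)^2 - 4*(0.341)*1 = 0.067081 - (1.364) = -1.296919.
D < 0, so the roots are the complex-conjugate pair z = (-b +/- i sqrt(-D)) / (2a) = -0.3798 +/- 1.6698i.
For a conjugate pair |z|^2 = z * conj(z) = (product of roots) = c/a = 1/(0.341) = 2.932551, so |z| = sqrt(2.932551) = 1.7125 for both roots.
Moduli of all roots: 1.7125, 1.7125.
All moduli strictly greater than 1? Yes.
Verdict: Stationary.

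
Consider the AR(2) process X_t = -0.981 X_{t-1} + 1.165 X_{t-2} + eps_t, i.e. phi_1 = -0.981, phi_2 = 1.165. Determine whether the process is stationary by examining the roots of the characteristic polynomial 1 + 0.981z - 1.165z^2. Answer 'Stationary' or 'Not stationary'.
\text{Not stationary}

The AR(p) characteristic polynomial is P(z) = 1 + 0.981z - 1.165z^2.
Stationarity requires all roots to lie outside the unit circle, i.e. |z| > 1 for every root.
Set 1 + (0.981) z + (-1.165) z^2 = 0, i.e. a z^2 + b z + c = 0 with a = -1.165, b = 0.981, c = 1.
Discriminant D = b^2 - 4ac = (0.981)^2 - 4*(-1.165)*1 = 0.962361 - (-4.66) = 5.622361.
D >= 0, so the roots are real: z = (-b +/- sqrt(D)) / (2a) = (-0.981 +/- 2.371152) / (-2.33).
  z_1 = (-0.981 + 2.371152) / (-2.33) = -0.5966,   |z_1| = 0.5966.
  z_2 = (-0.981 - 2.371152) / (-2.33) = 1.4387,   |z_2| = 1.4387.
Moduli of all roots: 0.5966, 1.4387.
All moduli strictly greater than 1? No.
Verdict: Not stationary.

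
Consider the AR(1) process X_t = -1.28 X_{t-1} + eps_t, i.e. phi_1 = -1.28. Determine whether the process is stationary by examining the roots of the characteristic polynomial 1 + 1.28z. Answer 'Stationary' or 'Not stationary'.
\text{Not stationary}

The AR(p) characteristic polynomial is P(z) = 1 + 1.28z.
Stationarity requires all roots to lie outside the unit circle, i.e. |z| > 1 for every root.
This is linear in z: 1 + (1.28) z = 0  =>  z = -1/(1.28) = -0.78125,  |z| = 0.78125.
Moduli of all roots: 0.7812.
All moduli strictly greater than 1? No.
Verdict: Not stationary.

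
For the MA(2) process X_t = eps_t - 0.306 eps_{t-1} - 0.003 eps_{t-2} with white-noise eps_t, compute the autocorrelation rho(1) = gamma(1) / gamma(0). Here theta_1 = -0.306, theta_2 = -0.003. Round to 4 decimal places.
\rho(1) = -0.2790

For an MA(q) process with theta_0 = 1, the autocovariance is
  gamma(k) = sigma^2 * sum_{i=0..q-k} theta_i * theta_{i+k},
and rho(k) = gamma(k) / gamma(0). Sigma^2 cancels.
  numerator   = (1)*(-0.306) + (-0.306)*(-0.003) = -0.305082.
  denominator = (1)^2 + (-0.306)^2 + (-0.003)^2 = 1.093645.
  rho(1) = -0.305082 / 1.093645 = -0.2790.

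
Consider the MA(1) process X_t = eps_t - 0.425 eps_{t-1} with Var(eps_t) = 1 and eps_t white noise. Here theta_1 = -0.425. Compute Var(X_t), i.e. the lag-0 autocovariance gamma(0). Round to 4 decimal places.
\gamma(0) = 1.1806

For an MA(q) process X_t = eps_t + sum_i theta_i eps_{t-i} with
Var(eps_t) = sigma^2, the variance is
  gamma(0) = sigma^2 * (1 + sum_i theta_i^2).
  sum_i theta_i^2 = (-0.425)^2 = 0.180625.
  gamma(0) = 1 * (1 + 0.180625) = 1 * 1.180625 = 1.180625, which rounds to 1.1806.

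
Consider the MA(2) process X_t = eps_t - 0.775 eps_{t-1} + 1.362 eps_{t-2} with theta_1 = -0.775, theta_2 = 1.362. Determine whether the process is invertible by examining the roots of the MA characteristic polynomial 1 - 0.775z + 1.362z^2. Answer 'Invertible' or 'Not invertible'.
\text{Not invertible}

The MA(q) characteristic polynomial is P(z) = 1 - 0.775z + 1.362z^2.
Invertibility requires all roots to lie outside the unit circle, i.e. |z| > 1 for every root.
Set 1 + (-0.775) z + (1.362) z^2 = 0, i.e. a z^2 + b z + c = 0 with a = 1.362, b = -0.775, c = 1.
Discriminant D = b^2 - 4ac = (-0.775)^2 - 4*(1.362)*1 = 0.600625 - (5.448) = -4.847375.
D < 0, so the roots are the complex-conjugate pair z = (-b +/- i sqrt(-D)) / (2a) = 0.2845 +/- 0.8083i.
For a conjugate pair |z|^2 = z * conj(z) = (product of roots) = c/a = 1/(1.362) = 0.734214, so |z| = sqrt(0.734214) = 0.8569 for both roots.
Moduli of all roots: 0.8569, 0.8569.
All moduli strictly greater than 1? No.
Verdict: Not invertible.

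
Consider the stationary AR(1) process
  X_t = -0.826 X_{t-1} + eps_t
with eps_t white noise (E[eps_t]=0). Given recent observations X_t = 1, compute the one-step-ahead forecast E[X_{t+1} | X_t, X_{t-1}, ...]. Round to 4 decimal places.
E[X_{t+1} \mid \mathcal F_t] = -0.8260

For an AR(p) model X_t = c + sum_i phi_i X_{t-i} + eps_t, the
one-step-ahead conditional mean is
  E[X_{t+1} | X_t, ...] = c + sum_i phi_i X_{t+1-i}.
Substitute known values:
  E[X_{t+1} | ...] = (-0.826) * (1)
                   = -0.8260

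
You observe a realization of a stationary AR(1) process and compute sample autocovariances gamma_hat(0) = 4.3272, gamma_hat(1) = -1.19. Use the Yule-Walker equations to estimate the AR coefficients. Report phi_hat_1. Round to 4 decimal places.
\hat\phi_{1} = -0.2750

The Yule-Walker equations for an AR(p) process read, in matrix form,
  Gamma_p phi = r_p,   with   (Gamma_p)_{ij} = gamma(|i - j|),
                       (r_p)_i = gamma(i),   i,j = 1..p.
Substitute the sample gammas (Toeplitz matrix and right-hand side of size 1):
  Gamma_p = [[4.3272]]
  r_p     = [-1.19]
With p = 1 this is the single equation gamma(0) phi_1 = gamma(1):
  phi_hat_1 = gamma(1) / gamma(0) = -1.19 / 4.3272 = -0.2750.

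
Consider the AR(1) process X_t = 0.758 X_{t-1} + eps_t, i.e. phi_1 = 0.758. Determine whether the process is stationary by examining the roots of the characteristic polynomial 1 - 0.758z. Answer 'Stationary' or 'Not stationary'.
\text{Stationary}

The AR(p) characteristic polynomial is P(z) = 1 - 0.758z.
Stationarity requires all roots to lie outside the unit circle, i.e. |z| > 1 for every root.
This is linear in z: 1 + (-0.758) z = 0  =>  z = -1/(-0.758) = 1.319261,  |z| = 1.319261.
Moduli of all roots: 1.3193.
All moduli strictly greater than 1? Yes.
Verdict: Stationary.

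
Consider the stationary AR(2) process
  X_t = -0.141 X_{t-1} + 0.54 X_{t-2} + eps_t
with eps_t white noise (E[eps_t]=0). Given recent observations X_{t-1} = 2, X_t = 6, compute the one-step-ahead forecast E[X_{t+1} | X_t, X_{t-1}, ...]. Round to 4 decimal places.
E[X_{t+1} \mid \mathcal F_t] = 0.2340

For an AR(p) model X_t = c + sum_i phi_i X_{t-i} + eps_t, the
one-step-ahead conditional mean is
  E[X_{t+1} | X_t, ...] = c + sum_i phi_i X_{t+1-i}.
Substitute known values:
  E[X_{t+1} | ...] = (-0.141) * (6) + (0.54) * (2)
                   = 0.2340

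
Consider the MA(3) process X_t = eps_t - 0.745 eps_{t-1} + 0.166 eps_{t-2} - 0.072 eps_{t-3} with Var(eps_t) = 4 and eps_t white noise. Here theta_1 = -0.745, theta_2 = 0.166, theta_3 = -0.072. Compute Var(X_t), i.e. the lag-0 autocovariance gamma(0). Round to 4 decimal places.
\gamma(0) = 6.3511

For an MA(q) process X_t = eps_t + sum_i theta_i eps_{t-i} with
Var(eps_t) = sigma^2, the variance is
  gamma(0) = sigma^2 * (1 + sum_i theta_i^2).
  sum_i theta_i^2 = (-0.745)^2 + (0.166)^2 + (-0.072)^2 = 0.555025 + 0.027556 + 0.005184 = 0.587765.
  gamma(0) = 4 * (1 + 0.587765) = 4 * 1.587765 = 6.35106, which rounds to 6.3511.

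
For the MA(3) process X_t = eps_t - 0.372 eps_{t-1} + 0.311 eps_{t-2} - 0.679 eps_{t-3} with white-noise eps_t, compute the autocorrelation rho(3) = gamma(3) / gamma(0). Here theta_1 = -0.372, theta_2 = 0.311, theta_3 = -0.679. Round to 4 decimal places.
\rho(3) = -0.4003

For an MA(q) process with theta_0 = 1, the autocovariance is
  gamma(k) = sigma^2 * sum_{i=0..q-k} theta_i * theta_{i+k},
and rho(k) = gamma(k) / gamma(0). Sigma^2 cancels.
  numerator   = (1)*(-0.679) = -0.679.
  denominator = (1)^2 + (-0.372)^2 + (0.311)^2 + (-0.679)^2 = 1.696146.
  rho(3) = -0.679 / 1.696146 = -0.4003.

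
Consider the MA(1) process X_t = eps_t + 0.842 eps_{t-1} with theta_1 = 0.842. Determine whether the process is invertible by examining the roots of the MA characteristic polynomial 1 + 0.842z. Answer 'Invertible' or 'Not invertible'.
\text{Invertible}

The MA(q) characteristic polynomial is P(z) = 1 + 0.842z.
Invertibility requires all roots to lie outside the unit circle, i.e. |z| > 1 for every root.
This is linear in z: 1 + (0.842) z = 0  =>  z = -1/(0.842) = -1.187648,  |z| = 1.187648.
Moduli of all roots: 1.1876.
All moduli strictly greater than 1? Yes.
Verdict: Invertible.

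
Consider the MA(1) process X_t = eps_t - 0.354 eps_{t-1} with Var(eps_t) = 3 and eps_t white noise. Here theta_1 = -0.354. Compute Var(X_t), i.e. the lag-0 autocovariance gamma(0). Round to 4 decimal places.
\gamma(0) = 3.3759

For an MA(q) process X_t = eps_t + sum_i theta_i eps_{t-i} with
Var(eps_t) = sigma^2, the variance is
  gamma(0) = sigma^2 * (1 + sum_i theta_i^2).
  sum_i theta_i^2 = (-0.354)^2 = 0.125316.
  gamma(0) = 3 * (1 + 0.125316) = 3 * 1.125316 = 3.375948, which rounds to 3.3759.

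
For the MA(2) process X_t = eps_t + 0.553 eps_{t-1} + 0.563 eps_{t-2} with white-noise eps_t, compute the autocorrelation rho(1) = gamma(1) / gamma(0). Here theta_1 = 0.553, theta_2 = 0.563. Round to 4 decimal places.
\rho(1) = 0.5326

For an MA(q) process with theta_0 = 1, the autocovariance is
  gamma(k) = sigma^2 * sum_{i=0..q-k} theta_i * theta_{i+k},
and rho(k) = gamma(k) / gamma(0). Sigma^2 cancels.
  numerator   = (1)*(0.553) + (0.553)*(0.563) = 0.864339.
  denominator = (1)^2 + (0.553)^2 + (0.563)^2 = 1.622778.
  rho(1) = 0.864339 / 1.622778 = 0.5326.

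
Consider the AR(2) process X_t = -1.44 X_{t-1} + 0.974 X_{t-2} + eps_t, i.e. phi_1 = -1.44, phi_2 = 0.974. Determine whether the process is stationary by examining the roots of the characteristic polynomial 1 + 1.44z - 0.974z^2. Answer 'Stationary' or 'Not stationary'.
\text{Not stationary}

The AR(p) characteristic polynomial is P(z) = 1 + 1.44z - 0.974z^2.
Stationarity requires all roots to lie outside the unit circle, i.e. |z| > 1 for every root.
Set 1 + (1.44) z + (-0.974) z^2 = 0, i.e. a z^2 + b z + c = 0 with a = -0.974, b = 1.44, c = 1.
Discriminant D = b^2 - 4ac = (1.44)^2 - 4*(-0.974)*1 = 2.0736 - (-3.896) = 5.9696.
D >= 0, so the roots are real: z = (-b +/- sqrt(D)) / (2a) = (-1.44 +/- 2.443276) / (-1.948).
  z_1 = (-1.44 + 2.443276) / (-1.948) = -0.515,   |z_1| = 0.515.
  z_2 = (-1.44 - 2.443276) / (-1.948) = 1.9935,   |z_2| = 1.9935.
Moduli of all roots: 0.5150, 1.9935.
All moduli strictly greater than 1? No.
Verdict: Not stationary.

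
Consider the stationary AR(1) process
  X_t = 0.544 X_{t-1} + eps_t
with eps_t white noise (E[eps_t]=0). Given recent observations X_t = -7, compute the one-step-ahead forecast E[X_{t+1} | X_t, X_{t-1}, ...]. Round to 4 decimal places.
E[X_{t+1} \mid \mathcal F_t] = -3.8080

For an AR(p) model X_t = c + sum_i phi_i X_{t-i} + eps_t, the
one-step-ahead conditional mean is
  E[X_{t+1} | X_t, ...] = c + sum_i phi_i X_{t+1-i}.
Substitute known values:
  E[X_{t+1} | ...] = (0.544) * (-7)
                   = -3.8080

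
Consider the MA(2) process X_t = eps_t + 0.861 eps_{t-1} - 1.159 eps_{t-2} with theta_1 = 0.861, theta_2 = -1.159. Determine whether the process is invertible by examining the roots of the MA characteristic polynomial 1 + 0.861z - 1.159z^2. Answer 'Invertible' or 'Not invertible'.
\text{Not invertible}

The MA(q) characteristic polynomial is P(z) = 1 + 0.861z - 1.159z^2.
Invertibility requires all roots to lie outside the unit circle, i.e. |z| > 1 for every root.
Set 1 + (0.861) z + (-1.159) z^2 = 0, i.e. a z^2 + b z + c = 0 with a = -1.159, b = 0.861, c = 1.
Discriminant D = b^2 - 4ac = (0.861)^2 - 4*(-1.159)*1 = 0.741321 - (-4.636) = 5.377321.
D >= 0, so the roots are real: z = (-b +/- sqrt(D)) / (2a) = (-0.861 +/- 2.318905) / (-2.318).
  z_1 = (-0.861 + 2.318905) / (-2.318) = -0.6289,   |z_1| = 0.6289.
  z_2 = (-0.861 - 2.318905) / (-2.318) = 1.3718,   |z_2| = 1.3718.
Moduli of all roots: 0.6289, 1.3718.
All moduli strictly greater than 1? No.
Verdict: Not invertible.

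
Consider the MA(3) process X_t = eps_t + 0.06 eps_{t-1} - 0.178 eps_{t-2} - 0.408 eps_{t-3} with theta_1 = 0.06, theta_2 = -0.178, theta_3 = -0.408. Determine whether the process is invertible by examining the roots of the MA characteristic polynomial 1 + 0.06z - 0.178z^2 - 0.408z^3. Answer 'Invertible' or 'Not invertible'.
\text{Invertible}

The MA(q) characteristic polynomial is P(z) = 1 + 0.06z - 0.178z^2 - 0.408z^3.
Invertibility requires all roots to lie outside the unit circle, i.e. |z| > 1 for every root.
Degree 3: look for a simple real root z0 first, then factor out (1 - z/z0) and solve the remaining quadratic.
Testing z0 = 1.25: P(1.25) = 1 + (0.06)(1.25) + (-0.178)(1.25)^2 + (-0.408)(1.25)^3
  = 1 + (0.075) + (-0.278125) + (-0.796875) = 0.  So z_0 = 1.25 is a root, |z_0| = 1.25.
Divide out the factor (1 - 0.8 z) = (1 - z/z0) (since 1/z0 = 0.8):
  P(z) = (1 - 0.8 z)(1 + (0.86) z + (0.51) z^2)
  [check: z-coef 0.86 - (0.8) = 0.06; z^2-coef 0.51 - (0.8)(0.86) = -0.178; z^3-coef -(0.8)(0.51) = -0.408.]
Remaining roots from the quadratic factor 1 + (0.86) z + (0.51) z^2:
  Set 1 + (0.86) z + (0.51) z^2 = 0, i.e. a z^2 + b z + c = 0 with a = 0.51, b = 0.86, c = 1.
  Discriminant D = b^2 - 4ac = (0.86)^2 - 4*(0.51)*1 = 0.7396 - (2.04) = -1.3004.
  D < 0, so the roots are the complex-conjugate pair z = (-b +/- i sqrt(-D)) / (2a) = -0.8431 +/- 1.118i.
  For a conjugate pair |z|^2 = z * conj(z) = (product of roots) = c/a = 1/(0.51) = 1.960784, so |z| = sqrt(1.960784) = 1.4003 for both roots.
Moduli of all roots: 1.2500, 1.4003, 1.4003.
All moduli strictly greater than 1? Yes.
Verdict: Invertible.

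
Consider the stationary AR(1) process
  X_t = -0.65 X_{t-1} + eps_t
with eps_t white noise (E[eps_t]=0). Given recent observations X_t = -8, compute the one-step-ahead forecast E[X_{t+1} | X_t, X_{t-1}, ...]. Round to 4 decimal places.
E[X_{t+1} \mid \mathcal F_t] = 5.2000

For an AR(p) model X_t = c + sum_i phi_i X_{t-i} + eps_t, the
one-step-ahead conditional mean is
  E[X_{t+1} | X_t, ...] = c + sum_i phi_i X_{t+1-i}.
Substitute known values:
  E[X_{t+1} | ...] = (-0.65) * (-8)
                   = 5.2000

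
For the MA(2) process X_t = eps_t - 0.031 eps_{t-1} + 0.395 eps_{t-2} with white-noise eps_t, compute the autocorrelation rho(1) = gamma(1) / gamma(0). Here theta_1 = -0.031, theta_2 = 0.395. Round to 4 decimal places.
\rho(1) = -0.0374

For an MA(q) process with theta_0 = 1, the autocovariance is
  gamma(k) = sigma^2 * sum_{i=0..q-k} theta_i * theta_{i+k},
and rho(k) = gamma(k) / gamma(0). Sigma^2 cancels.
  numerator   = (1)*(-0.031) + (-0.031)*(0.395) = -0.043245.
  denominator = (1)^2 + (-0.031)^2 + (0.395)^2 = 1.156986.
  rho(1) = -0.043245 / 1.156986 = -0.0374.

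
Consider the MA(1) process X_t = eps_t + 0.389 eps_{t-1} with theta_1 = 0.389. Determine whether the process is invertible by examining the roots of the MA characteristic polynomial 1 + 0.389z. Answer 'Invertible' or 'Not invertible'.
\text{Invertible}

The MA(q) characteristic polynomial is P(z) = 1 + 0.389z.
Invertibility requires all roots to lie outside the unit circle, i.e. |z| > 1 for every root.
This is linear in z: 1 + (0.389) z = 0  =>  z = -1/(0.389) = -2.570694,  |z| = 2.570694.
Moduli of all roots: 2.5707.
All moduli strictly greater than 1? Yes.
Verdict: Invertible.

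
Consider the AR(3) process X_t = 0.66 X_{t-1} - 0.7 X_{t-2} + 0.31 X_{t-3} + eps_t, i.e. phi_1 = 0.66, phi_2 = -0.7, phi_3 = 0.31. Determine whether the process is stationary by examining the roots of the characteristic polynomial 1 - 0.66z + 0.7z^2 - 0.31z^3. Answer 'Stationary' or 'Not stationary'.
\text{Stationary}

The AR(p) characteristic polynomial is P(z) = 1 - 0.66z + 0.7z^2 - 0.31z^3.
Stationarity requires all roots to lie outside the unit circle, i.e. |z| > 1 for every root.
Degree 3: look for a simple real root z0 first, then factor out (1 - z/z0) and solve the remaining quadratic.
Testing z0 = 2: P(2) = 1 + (-0.66)(2) + (0.7)(2)^2 + (-0.31)(2)^3
  = 1 + (-1.32) + (2.8) + (-2.48) = 0.  So z_0 = 2 is a root, |z_0| = 2.
Divide out the factor (1 - 0.5 z) = (1 - z/z0) (since 1/z0 = 0.5):
  P(z) = (1 - 0.5 z)(1 + (-0.16) z + (0.62) z^2)
  [check: z-coef -0.16 - (0.5) = -0.66; z^2-coef 0.62 - (0.5)(-0.16) = 0.7; z^3-coef -(0.5)(0.62) = -0.31.]
Remaining roots from the quadratic factor 1 + (-0.16) z + (0.62) z^2:
  Set 1 + (-0.16) z + (0.62) z^2 = 0, i.e. a z^2 + b z + c = 0 with a = 0.62, b = -0.16, c = 1.
  Discriminant D = b^2 - 4ac = (-0.16)^2 - 4*(0.62)*1 = 0.0256 - (2.48) = -2.4544.
  D < 0, so the roots are the complex-conjugate pair z = (-b +/- i sqrt(-D)) / (2a) = 0.129 +/- 1.2634i.
  For a conjugate pair |z|^2 = z * conj(z) = (product of roots) = c/a = 1/(0.62) = 1.612903, so |z| = sqrt(1.612903) = 1.27 for both roots.
Moduli of all roots: 2.0000, 1.2700, 1.2700.
All moduli strictly greater than 1? Yes.
Verdict: Stationary.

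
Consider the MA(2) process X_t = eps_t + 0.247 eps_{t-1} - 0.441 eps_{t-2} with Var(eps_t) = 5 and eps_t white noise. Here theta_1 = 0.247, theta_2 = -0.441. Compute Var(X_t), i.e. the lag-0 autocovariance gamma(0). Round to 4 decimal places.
\gamma(0) = 6.2775

For an MA(q) process X_t = eps_t + sum_i theta_i eps_{t-i} with
Var(eps_t) = sigma^2, the variance is
  gamma(0) = sigma^2 * (1 + sum_i theta_i^2).
  sum_i theta_i^2 = (0.247)^2 + (-0.441)^2 = 0.061009 + 0.194481 = 0.25549.
  gamma(0) = 5 * (1 + 0.25549) = 5 * 1.25549 = 6.27745, which rounds to 6.2775.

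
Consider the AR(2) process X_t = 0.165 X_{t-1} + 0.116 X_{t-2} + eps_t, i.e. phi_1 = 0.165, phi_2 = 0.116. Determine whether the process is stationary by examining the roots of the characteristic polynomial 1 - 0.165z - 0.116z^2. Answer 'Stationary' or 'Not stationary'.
\text{Stationary}

The AR(p) characteristic polynomial is P(z) = 1 - 0.165z - 0.116z^2.
Stationarity requires all roots to lie outside the unit circle, i.e. |z| > 1 for every root.
Set 1 + (-0.165) z + (-0.116) z^2 = 0, i.e. a z^2 + b z + c = 0 with a = -0.116, b = -0.165, c = 1.
Discriminant D = b^2 - 4ac = (-0.165)^2 - 4*(-0.116)*1 = 0.027225 - (-0.464) = 0.491225.
D >= 0, so the roots are real: z = (-b +/- sqrt(D)) / (2a) = (0.165 +/- 0.700874) / (-0.232).
  z_1 = (0.165 + 0.700874) / (-0.232) = -3.7322,   |z_1| = 3.7322.
  z_2 = (0.165 - 0.700874) / (-0.232) = 2.3098,   |z_2| = 2.3098.
Moduli of all roots: 3.7322, 2.3098.
All moduli strictly greater than 1? Yes.
Verdict: Stationary.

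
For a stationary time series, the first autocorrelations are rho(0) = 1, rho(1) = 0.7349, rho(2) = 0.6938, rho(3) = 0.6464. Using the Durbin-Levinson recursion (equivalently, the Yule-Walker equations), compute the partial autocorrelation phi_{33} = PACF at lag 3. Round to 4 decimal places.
\phi_{33} = 0.1501

The PACF at lag k is phi_{kk}, the last component of the solution
to the Yule-Walker system G_k phi = r_k where
  (G_k)_{ij} = rho(|i - j|), (r_k)_i = rho(i), i,j = 1..k.
Equivalently, Durbin-Levinson gives phi_{kk} iteratively:
  phi_{11} = rho(1)
  phi_{kk} = [rho(k) - sum_{j=1..k-1} phi_{k-1,j} rho(k-j)]
            / [1 - sum_{j=1..k-1} phi_{k-1,j} rho(j)],
  phi_{k,j} = phi_{k-1,j} - phi_{kk} phi_{k-1,k-j},  j = 1..k-1.
Step k = 1:
  phi_11 = rho(1) = 0.7349.
Step k = 2:
  phi_22 = [rho(2) - phi_11 rho(1)] / [1 - phi_11 rho(1)] = [0.6938 - (0.7349)(0.7349)] / [1 - (0.7349)(0.7349)]
         = 0.15372199 / 0.45992199 = 0.334235.
  Update: phi_21 = phi_11 - phi_22 phi_11 = 0.7349 - (0.334235)(0.7349) = 0.489271.
Step k = 3:
  phi_33 = [rho(3) - phi_21 rho(2) - phi_22 rho(1)] / [1 - phi_21 rho(1) - phi_22 rho(2)]
    numerator   = 0.6464 - (0.489271)(0.6938) - (0.334235)(0.7349) = 0.06131471
    denominator = 1 - (0.489271)(0.7349) - (0.334235)(0.6938) = 0.40854273
  phi_33 = 0.06131471 / 0.40854273 = 0.1501.
Therefore phi_{33} = 0.1501.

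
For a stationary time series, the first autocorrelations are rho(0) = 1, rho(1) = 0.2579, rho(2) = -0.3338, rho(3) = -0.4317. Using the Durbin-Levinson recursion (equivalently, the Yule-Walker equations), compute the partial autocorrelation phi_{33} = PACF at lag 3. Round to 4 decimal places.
\phi_{33} = -0.2600

The PACF at lag k is phi_{kk}, the last component of the solution
to the Yule-Walker system G_k phi = r_k where
  (G_k)_{ij} = rho(|i - j|), (r_k)_i = rho(i), i,j = 1..k.
Equivalently, Durbin-Levinson gives phi_{kk} iteratively:
  phi_{11} = rho(1)
  phi_{kk} = [rho(k) - sum_{j=1..k-1} phi_{k-1,j} rho(k-j)]
            / [1 - sum_{j=1..k-1} phi_{k-1,j} rho(j)],
  phi_{k,j} = phi_{k-1,j} - phi_{kk} phi_{k-1,k-j},  j = 1..k-1.
Step k = 1:
  phi_11 = rho(1) = 0.2579.
Step k = 2:
  phi_22 = [rho(2) - phi_11 rho(1)] / [1 - phi_11 rho(1)] = [-0.3338 - (0.2579)(0.2579)] / [1 - (0.2579)(0.2579)]
         = -0.40031241 / 0.93348759 = -0.428835.
  Update: phi_21 = phi_11 - phi_22 phi_11 = 0.2579 - (-0.428835)(0.2579) = 0.368497.
Step k = 3:
  phi_33 = [rho(3) - phi_21 rho(2) - phi_22 rho(1)] / [1 - phi_21 rho(1) - phi_22 rho(2)]
    numerator   = -0.4317 - (0.368497)(-0.3338) - (-0.428835)(0.2579) = -0.19809921
    denominator = 1 - (0.368497)(0.2579) - (-0.428835)(-0.3338) = 0.76181951
  phi_33 = -0.19809921 / 0.76181951 = -0.26.
Therefore phi_{33} = -0.2600.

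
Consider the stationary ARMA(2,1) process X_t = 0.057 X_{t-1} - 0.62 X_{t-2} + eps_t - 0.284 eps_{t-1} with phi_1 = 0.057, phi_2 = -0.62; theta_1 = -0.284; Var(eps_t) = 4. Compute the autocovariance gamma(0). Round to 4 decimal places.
\gamma(0) = 6.9005

Multiply the model equation by X_{t-k} and take expectations. With theta_0 = psi_0 = 1 and psi_j the MA(infinity) weights, this gives
  gamma(k) - sum_i phi_i gamma(k-i) = c_k,
  c_k = sigma^2 * sum_{j=k..q} theta_j psi_{j-k}   (c_k = 0 for k > q),
using gamma(-m) = gamma(m).
psi-weights needed (psi_j = theta_j + sum_i phi_i psi_{j-i}):
  psi_1 = theta_1 + phi_1 = -0.284 + (0.057) = -0.227
Right-hand sides:
  c_0 = sigma^2 (1 + theta_1 psi_1) = 4 * (1 + (-0.284)(-0.227)) = 4 * 1.064468 = 4.257872
  c_1 = sigma^2 theta_1 = 4 * (-0.284) = -1.136
  c_2 = 0
Equations for k = 0, 1, 2 (AR order 2, c_2 = 0):
  (E0) gamma(0) = phi_1 gamma(1) + phi_2 gamma(2) + c_0
  (E1) gamma(1) = phi_1 gamma(0) + phi_2 gamma(1) + c_1
  (E2) gamma(2) = phi_1 gamma(1) + phi_2 gamma(0)
From (E1): gamma(1) = A gamma(0) + B with
  A = phi_1 / (1 - phi_2) = 0.057 / 1.62 = 0.035185,   B = c_1 / (1 - phi_2) = -1.136 / 1.62 = -0.701235.
Insert (E2) into (E0): gamma(0) (1 - phi_2^2) = phi_1 (1 + phi_2) gamma(1) + c_0.
  phi_1 (1 + phi_2) = (0.057)(0.38) = 0.02166,   1 - phi_2^2 = 0.6156.
Replace gamma(1) by A gamma(0) + B and collect gamma(0):
  gamma(0) [0.6156 - (0.02166)(0.035185)] = (0.02166)(-0.701235) + 4.257872
  gamma(0) * 0.614838 = 4.242683
  gamma(0) = 4.242683 / 0.614838 = 6.900491.
Therefore gamma(0) = 6.9005 (to 4 decimal places).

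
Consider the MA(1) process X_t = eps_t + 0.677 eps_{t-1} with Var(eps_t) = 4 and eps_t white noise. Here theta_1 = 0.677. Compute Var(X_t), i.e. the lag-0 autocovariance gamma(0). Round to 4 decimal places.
\gamma(0) = 5.8333

For an MA(q) process X_t = eps_t + sum_i theta_i eps_{t-i} with
Var(eps_t) = sigma^2, the variance is
  gamma(0) = sigma^2 * (1 + sum_i theta_i^2).
  sum_i theta_i^2 = (0.677)^2 = 0.458329.
  gamma(0) = 4 * (1 + 0.458329) = 4 * 1.458329 = 5.833316, which rounds to 5.8333.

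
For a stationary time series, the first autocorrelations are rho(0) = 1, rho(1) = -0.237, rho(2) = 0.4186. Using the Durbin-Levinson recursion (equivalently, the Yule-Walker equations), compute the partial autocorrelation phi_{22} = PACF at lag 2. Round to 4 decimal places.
\phi_{22} = 0.3840

The PACF at lag k is phi_{kk}, the last component of the solution
to the Yule-Walker system G_k phi = r_k where
  (G_k)_{ij} = rho(|i - j|), (r_k)_i = rho(i), i,j = 1..k.
Equivalently, Durbin-Levinson gives phi_{kk} iteratively:
  phi_{11} = rho(1)
  phi_{kk} = [rho(k) - sum_{j=1..k-1} phi_{k-1,j} rho(k-j)]
            / [1 - sum_{j=1..k-1} phi_{k-1,j} rho(j)],
  phi_{k,j} = phi_{k-1,j} - phi_{kk} phi_{k-1,k-j},  j = 1..k-1.
Step k = 1:
  phi_11 = rho(1) = -0.237.
Step k = 2:
  phi_22 = [rho(2) - phi_11 rho(1)] / [1 - phi_11 rho(1)] = [0.4186 - (-0.237)(-0.237)] / [1 - (-0.237)(-0.237)]
         = 0.362431 / 0.943831 = 0.384.
Therefore phi_{22} = 0.3840.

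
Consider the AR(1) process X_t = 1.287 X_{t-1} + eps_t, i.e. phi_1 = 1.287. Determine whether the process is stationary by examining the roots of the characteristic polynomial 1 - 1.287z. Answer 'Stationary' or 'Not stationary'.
\text{Not stationary}

The AR(p) characteristic polynomial is P(z) = 1 - 1.287z.
Stationarity requires all roots to lie outside the unit circle, i.e. |z| > 1 for every root.
This is linear in z: 1 + (-1.287) z = 0  =>  z = -1/(-1.287) = 0.777001,  |z| = 0.777001.
Moduli of all roots: 0.7770.
All moduli strictly greater than 1? No.
Verdict: Not stationary.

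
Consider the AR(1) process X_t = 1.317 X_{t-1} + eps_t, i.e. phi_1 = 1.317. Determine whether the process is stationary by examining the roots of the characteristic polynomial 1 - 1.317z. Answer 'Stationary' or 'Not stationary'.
\text{Not stationary}

The AR(p) characteristic polynomial is P(z) = 1 - 1.317z.
Stationarity requires all roots to lie outside the unit circle, i.e. |z| > 1 for every root.
This is linear in z: 1 + (-1.317) z = 0  =>  z = -1/(-1.317) = 0.759301,  |z| = 0.759301.
Moduli of all roots: 0.7593.
All moduli strictly greater than 1? No.
Verdict: Not stationary.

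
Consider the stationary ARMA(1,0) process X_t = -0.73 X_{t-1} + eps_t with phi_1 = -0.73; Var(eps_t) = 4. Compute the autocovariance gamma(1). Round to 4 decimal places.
\gamma(1) = -6.2513

Multiply the model equation by X_{t-k} and take expectations. With theta_0 = psi_0 = 1 and psi_j the MA(infinity) weights, this gives
  gamma(k) - sum_i phi_i gamma(k-i) = c_k,
  c_k = sigma^2 * sum_{j=k..q} theta_j psi_{j-k}   (c_k = 0 for k > q),
using gamma(-m) = gamma(m).
Pure AR (q = 0): c_0 = sigma^2 = 4, c_k = 0 for k >= 1.
Equations for k = 0 and k = 1 (AR order 1):
  gamma(0) = phi_1 gamma(1) + c_0
  gamma(1) = phi_1 gamma(0) + c_1
Substituting the second into the first: gamma(0) (1 - phi_1^2) = c_0 + phi_1 c_1, so
  gamma(0) = c_0 / (1 - phi_1^2) = 4 / (1 - (-0.73)^2) = 4 / 0.4671 = 8.563477.
  gamma(1) = phi_1 gamma(0) = (-0.73)(8.563477) = -6.251338.
Therefore gamma(1) = -6.2513 (to 4 decimal places).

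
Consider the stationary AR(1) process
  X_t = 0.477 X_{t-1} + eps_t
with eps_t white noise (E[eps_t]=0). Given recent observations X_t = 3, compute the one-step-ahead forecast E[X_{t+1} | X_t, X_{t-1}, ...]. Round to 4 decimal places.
E[X_{t+1} \mid \mathcal F_t] = 1.4310

For an AR(p) model X_t = c + sum_i phi_i X_{t-i} + eps_t, the
one-step-ahead conditional mean is
  E[X_{t+1} | X_t, ...] = c + sum_i phi_i X_{t+1-i}.
Substitute known values:
  E[X_{t+1} | ...] = (0.477) * (3)
                   = 1.4310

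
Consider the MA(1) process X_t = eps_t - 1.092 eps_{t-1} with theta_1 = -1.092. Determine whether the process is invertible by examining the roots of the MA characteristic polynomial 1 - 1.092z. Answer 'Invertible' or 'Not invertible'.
\text{Not invertible}

The MA(q) characteristic polynomial is P(z) = 1 - 1.092z.
Invertibility requires all roots to lie outside the unit circle, i.e. |z| > 1 for every root.
This is linear in z: 1 + (-1.092) z = 0  =>  z = -1/(-1.092) = 0.915751,  |z| = 0.915751.
Moduli of all roots: 0.9158.
All moduli strictly greater than 1? No.
Verdict: Not invertible.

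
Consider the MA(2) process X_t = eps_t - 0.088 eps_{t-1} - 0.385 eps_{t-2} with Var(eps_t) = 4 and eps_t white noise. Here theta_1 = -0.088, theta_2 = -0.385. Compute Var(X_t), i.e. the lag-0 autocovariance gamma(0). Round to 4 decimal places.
\gamma(0) = 4.6239

For an MA(q) process X_t = eps_t + sum_i theta_i eps_{t-i} with
Var(eps_t) = sigma^2, the variance is
  gamma(0) = sigma^2 * (1 + sum_i theta_i^2).
  sum_i theta_i^2 = (-0.088)^2 + (-0.385)^2 = 0.007744 + 0.148225 = 0.155969.
  gamma(0) = 4 * (1 + 0.155969) = 4 * 1.155969 = 4.623876, which rounds to 4.6239.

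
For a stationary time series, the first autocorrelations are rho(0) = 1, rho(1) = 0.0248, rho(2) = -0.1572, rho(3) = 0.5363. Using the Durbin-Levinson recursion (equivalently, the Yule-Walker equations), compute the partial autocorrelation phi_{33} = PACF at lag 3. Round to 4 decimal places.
\phi_{33} = 0.5590

The PACF at lag k is phi_{kk}, the last component of the solution
to the Yule-Walker system G_k phi = r_k where
  (G_k)_{ij} = rho(|i - j|), (r_k)_i = rho(i), i,j = 1..k.
Equivalently, Durbin-Levinson gives phi_{kk} iteratively:
  phi_{11} = rho(1)
  phi_{kk} = [rho(k) - sum_{j=1..k-1} phi_{k-1,j} rho(k-j)]
            / [1 - sum_{j=1..k-1} phi_{k-1,j} rho(j)],
  phi_{k,j} = phi_{k-1,j} - phi_{kk} phi_{k-1,k-j},  j = 1..k-1.
Step k = 1:
  phi_11 = rho(1) = 0.0248.
Step k = 2:
  phi_22 = [rho(2) - phi_11 rho(1)] / [1 - phi_11 rho(1)] = [-0.1572 - (0.0248)(0.0248)] / [1 - (0.0248)(0.0248)]
         = -0.15781504 / 0.99938496 = -0.157912.
  Update: phi_21 = phi_11 - phi_22 phi_11 = 0.0248 - (-0.157912)(0.0248) = 0.028716.
Step k = 3:
  phi_33 = [rho(3) - phi_21 rho(2) - phi_22 rho(1)] / [1 - phi_21 rho(1) - phi_22 rho(2)]
    numerator   = 0.5363 - (0.028716)(-0.1572) - (-0.157912)(0.0248) = 0.54473041
    denominator = 1 - (0.028716)(0.0248) - (-0.157912)(-0.1572) = 0.97446405
  phi_33 = 0.54473041 / 0.97446405 = 0.559.
Therefore phi_{33} = 0.5590.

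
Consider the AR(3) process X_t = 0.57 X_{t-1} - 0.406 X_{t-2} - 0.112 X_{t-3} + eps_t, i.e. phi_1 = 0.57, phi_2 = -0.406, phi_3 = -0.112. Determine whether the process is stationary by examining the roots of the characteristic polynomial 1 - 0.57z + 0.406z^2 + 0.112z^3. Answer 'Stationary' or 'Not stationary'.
\text{Stationary}

The AR(p) characteristic polynomial is P(z) = 1 - 0.57z + 0.406z^2 + 0.112z^3.
Stationarity requires all roots to lie outside the unit circle, i.e. |z| > 1 for every root.
Degree 3: look for a simple real root z0 first, then factor out (1 - z/z0) and solve the remaining quadratic.
Testing z0 = -5: P(-5) = 1 + (-0.57)(-5) + (0.406)(-5)^2 + (0.112)(-5)^3
  = 1 + (2.85) + (10.15) + (-14) = 0.  So z_0 = -5 is a root, |z_0| = 5.
Divide out the factor (1 + 0.2 z) = (1 - z/z0) (since 1/z0 = -0.2):
  P(z) = (1 + 0.2 z)(1 + (-0.77) z + (0.56) z^2)
  [check: z-coef -0.77 - (-0.2) = -0.57; z^2-coef 0.56 - (-0.2)(-0.77) = 0.406; z^3-coef -(-0.2)(0.56) = 0.112.]
Remaining roots from the quadratic factor 1 + (-0.77) z + (0.56) z^2:
  Set 1 + (-0.77) z + (0.56) z^2 = 0, i.e. a z^2 + b z + c = 0 with a = 0.56, b = -0.77, c = 1.
  Discriminant D = b^2 - 4ac = (-0.77)^2 - 4*(0.56)*1 = 0.5929 - (2.24) = -1.6471.
  D < 0, so the roots are the complex-conjugate pair z = (-b +/- i sqrt(-D)) / (2a) = 0.6875 +/- 1.1459i.
  For a conjugate pair |z|^2 = z * conj(z) = (product of roots) = c/a = 1/(0.56) = 1.785714, so |z| = sqrt(1.785714) = 1.3363 for both roots.
Moduli of all roots: 5.0000, 1.3363, 1.3363.
All moduli strictly greater than 1? Yes.
Verdict: Stationary.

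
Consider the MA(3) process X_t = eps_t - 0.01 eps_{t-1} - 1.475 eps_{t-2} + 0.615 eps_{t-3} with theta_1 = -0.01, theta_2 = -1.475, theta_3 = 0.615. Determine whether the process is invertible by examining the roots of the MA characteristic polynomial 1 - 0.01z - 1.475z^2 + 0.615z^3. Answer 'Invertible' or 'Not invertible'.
\text{Not invertible}

The MA(q) characteristic polynomial is P(z) = 1 - 0.01z - 1.475z^2 + 0.615z^3.
Invertibility requires all roots to lie outside the unit circle, i.e. |z| > 1 for every root.
Degree 3: look for a simple real root z0 first, then factor out (1 - z/z0) and solve the remaining quadratic.
Testing z0 = 2: P(2) = 1 + (-0.01)(2) + (-1.475)(2)^2 + (0.615)(2)^3
  = 1 + (-0.02) + (-5.9) + (4.92) = 0.  So z_0 = 2 is a root, |z_0| = 2.
Divide out the factor (1 - 0.5 z) = (1 - z/z0) (since 1/z0 = 0.5):
  P(z) = (1 - 0.5 z)(1 + (0.49) z + (-1.23) z^2)
  [check: z-coef 0.49 - (0.5) = -0.01; z^2-coef -1.23 - (0.5)(0.49) = -1.475; z^3-coef -(0.5)(-1.23) = 0.615.]
Remaining roots from the quadratic factor 1 + (0.49) z + (-1.23) z^2:
  Set 1 + (0.49) z + (-1.23) z^2 = 0, i.e. a z^2 + b z + c = 0 with a = -1.23, b = 0.49, c = 1.
  Discriminant D = b^2 - 4ac = (0.49)^2 - 4*(-1.23)*1 = 0.2401 - (-4.92) = 5.1601.
  D >= 0, so the roots are real: z = (-b +/- sqrt(D)) / (2a) = (-0.49 +/- 2.271585) / (-2.46).
    z_1 = (-0.49 + 2.271585) / (-2.46) = -0.7242,   |z_1| = 0.7242.
    z_2 = (-0.49 - 2.271585) / (-2.46) = 1.1226,   |z_2| = 1.1226.
Moduli of all roots: 2.0000, 0.7242, 1.1226.
All moduli strictly greater than 1? No.
Verdict: Not invertible.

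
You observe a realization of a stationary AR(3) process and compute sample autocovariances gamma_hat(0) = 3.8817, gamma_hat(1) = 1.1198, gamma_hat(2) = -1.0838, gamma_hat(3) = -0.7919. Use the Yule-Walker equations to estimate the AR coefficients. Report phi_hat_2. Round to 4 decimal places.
\hat\phi_{2} = -0.4070

The Yule-Walker equations for an AR(p) process read, in matrix form,
  Gamma_p phi = r_p,   with   (Gamma_p)_{ij} = gamma(|i - j|),
                       (r_p)_i = gamma(i),   i,j = 1..p.
Substitute the sample gammas (Toeplitz matrix and right-hand side of size 3):
  Gamma_p = [[3.8817, 1.1198, -1.0838], [1.1198, 3.8817, 1.1198], [-1.0838, 1.1198, 3.8817]]
  r_p     = [1.1198, -1.0838, -0.7919]
Written out (R1..R3):
  (R1) 3.8817 phi_1 + 1.1198 phi_2 - 1.0838 phi_3 = 1.1198
  (R2) 1.1198 phi_1 + 3.8817 phi_2 + 1.1198 phi_3 = -1.0838
  (R3) -1.0838 phi_1 + 1.1198 phi_2 + 3.8817 phi_3 = -0.7919
Gaussian elimination:
  R2 <- R2 - (1.1198/3.8817) R1 = R2 - (0.288482) R1:  3.558658 phi_2 + 1.432457 phi_3 = -1.406842
  R3 <- R3 - (-1.0838/3.8817) R1 = R3 - (-0.279208) R1:  1.432457 phi_2 + 3.579095 phi_3 = -0.479243
  R3 <- R3 - (1.432457/3.558658) R2 = R3 - (0.402527) R2:  3.002492 phi_3 = 0.087049
Back-substitution:
  phi_hat_3 = 0.087049 / 3.002492 = 0.028992
  phi_hat_2 = (-1.406842 - (1.432457)(0.028992)) / 3.558658 = -0.406999
  phi_hat_1 = (1.1198 - (1.1198)(-0.406999) - (-1.0838)(0.028992)) / 3.8817 = 0.413989
So phi_hat = [0.4140, -0.4070, 0.0290].
Therefore phi_hat_2 = -0.4070.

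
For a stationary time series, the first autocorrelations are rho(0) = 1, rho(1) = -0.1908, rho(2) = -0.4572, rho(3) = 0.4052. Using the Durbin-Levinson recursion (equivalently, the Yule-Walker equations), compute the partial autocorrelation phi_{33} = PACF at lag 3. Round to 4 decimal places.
\phi_{33} = 0.2470

The PACF at lag k is phi_{kk}, the last component of the solution
to the Yule-Walker system G_k phi = r_k where
  (G_k)_{ij} = rho(|i - j|), (r_k)_i = rho(i), i,j = 1..k.
Equivalently, Durbin-Levinson gives phi_{kk} iteratively:
  phi_{11} = rho(1)
  phi_{kk} = [rho(k) - sum_{j=1..k-1} phi_{k-1,j} rho(k-j)]
            / [1 - sum_{j=1..k-1} phi_{k-1,j} rho(j)],
  phi_{k,j} = phi_{k-1,j} - phi_{kk} phi_{k-1,k-j},  j = 1..k-1.
Step k = 1:
  phi_11 = rho(1) = -0.1908.
Step k = 2:
  phi_22 = [rho(2) - phi_11 rho(1)] / [1 - phi_11 rho(1)] = [-0.4572 - (-0.1908)(-0.1908)] / [1 - (-0.1908)(-0.1908)]
         = -0.49360464 / 0.96359536 = -0.512253.
  Update: phi_21 = phi_11 - phi_22 phi_11 = -0.1908 - (-0.512253)(-0.1908) = -0.288538.
Step k = 3:
  phi_33 = [rho(3) - phi_21 rho(2) - phi_22 rho(1)] / [1 - phi_21 rho(1) - phi_22 rho(2)]
    numerator   = 0.4052 - (-0.288538)(-0.4572) - (-0.512253)(-0.1908) = 0.1755426
    denominator = 1 - (-0.288538)(-0.1908) - (-0.512253)(-0.4572) = 0.71074489
  phi_33 = 0.1755426 / 0.71074489 = 0.247.
Therefore phi_{33} = 0.2470.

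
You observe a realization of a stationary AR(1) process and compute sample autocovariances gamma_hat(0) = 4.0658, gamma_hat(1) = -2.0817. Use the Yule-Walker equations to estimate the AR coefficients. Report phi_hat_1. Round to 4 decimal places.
\hat\phi_{1} = -0.5120

The Yule-Walker equations for an AR(p) process read, in matrix form,
  Gamma_p phi = r_p,   with   (Gamma_p)_{ij} = gamma(|i - j|),
                       (r_p)_i = gamma(i),   i,j = 1..p.
Substitute the sample gammas (Toeplitz matrix and right-hand side of size 1):
  Gamma_p = [[4.0658]]
  r_p     = [-2.0817]
With p = 1 this is the single equation gamma(0) phi_1 = gamma(1):
  phi_hat_1 = gamma(1) / gamma(0) = -2.0817 / 4.0658 = -0.5120.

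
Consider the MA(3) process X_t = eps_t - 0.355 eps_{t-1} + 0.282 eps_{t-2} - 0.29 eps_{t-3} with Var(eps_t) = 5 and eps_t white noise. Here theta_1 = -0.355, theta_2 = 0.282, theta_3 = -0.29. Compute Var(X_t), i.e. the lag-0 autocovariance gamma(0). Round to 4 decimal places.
\gamma(0) = 6.4482

For an MA(q) process X_t = eps_t + sum_i theta_i eps_{t-i} with
Var(eps_t) = sigma^2, the variance is
  gamma(0) = sigma^2 * (1 + sum_i theta_i^2).
  sum_i theta_i^2 = (-0.355)^2 + (0.282)^2 + (-0.29)^2 = 0.126025 + 0.079524 + 0.0841 = 0.289649.
  gamma(0) = 5 * (1 + 0.289649) = 5 * 1.289649 = 6.448245, which rounds to 6.4482.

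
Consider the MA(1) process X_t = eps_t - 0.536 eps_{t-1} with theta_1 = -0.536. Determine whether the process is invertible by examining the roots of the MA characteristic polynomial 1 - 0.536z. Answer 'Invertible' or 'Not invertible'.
\text{Invertible}

The MA(q) characteristic polynomial is P(z) = 1 - 0.536z.
Invertibility requires all roots to lie outside the unit circle, i.e. |z| > 1 for every root.
This is linear in z: 1 + (-0.536) z = 0  =>  z = -1/(-0.536) = 1.865672,  |z| = 1.865672.
Moduli of all roots: 1.8657.
All moduli strictly greater than 1? Yes.
Verdict: Invertible.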